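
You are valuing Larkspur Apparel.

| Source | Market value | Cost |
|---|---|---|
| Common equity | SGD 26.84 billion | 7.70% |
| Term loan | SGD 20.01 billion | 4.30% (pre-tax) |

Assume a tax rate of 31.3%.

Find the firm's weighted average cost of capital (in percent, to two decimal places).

5.67%

Total capital V = 26.84 + 20.01 = 46.85.
Equity: weight = 26.84/46.85 = 0.5729; cost = 7.7%.
Term loan: weight = 20.01/46.85 = 0.4271; after-tax cost = 4.3% × (1 − 31.3%) = 2.9541%.
WACC = 0.5729 × 7.7000% + 0.4271 × 2.9541% = 5.6730%.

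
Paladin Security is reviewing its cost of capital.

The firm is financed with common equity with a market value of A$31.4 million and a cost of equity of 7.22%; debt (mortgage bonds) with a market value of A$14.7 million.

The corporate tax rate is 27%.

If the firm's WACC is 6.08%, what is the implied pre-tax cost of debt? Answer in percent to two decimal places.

Total capital V = 31.4 + 14.7 = 46.1.
Equity weight = 31.4/46.1 = 0.6811.
Mortgage bonds weight = 14.7/46.1 = 0.3189.
Equity contribution = 0.6811 × 7.22% = 4.9177%.
Remaining for debt = 6.08% − 4.9177% = 1.1623%.
Rd × (1 − 27%) × 0.3189 = 1.1623%  ⇒  Rd = 4.9930%.

4.99%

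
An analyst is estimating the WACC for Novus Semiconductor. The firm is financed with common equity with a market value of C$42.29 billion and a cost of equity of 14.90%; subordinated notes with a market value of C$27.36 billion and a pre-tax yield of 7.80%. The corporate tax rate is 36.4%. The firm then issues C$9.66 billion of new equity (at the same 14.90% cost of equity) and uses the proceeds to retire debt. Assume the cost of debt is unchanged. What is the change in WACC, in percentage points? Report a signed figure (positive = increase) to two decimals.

Current WACC:
Total capital V = 42.29 + 27.36 = 69.65.
Equity: weight = 42.29/69.65 = 0.6072; cost = 14.9%.
Subordinated notes: weight = 27.36/69.65 = 0.3928; after-tax cost = 7.8% × (1 − 36.4%) = 4.9608%.
WACC = 0.6072 × 14.9000% + 0.3928 × 4.9608% = 10.9957%.
After the change:
Total capital V = 51.95 + 17.7 = 69.65.
Equity: weight = 51.95/69.65 = 0.7459; cost = 14.9%.
Subordinated notes: weight = 17.7/69.65 = 0.2541; after-tax cost = 7.8% × (1 − 36.4%) = 4.9608%.
WACC = 0.7459 × 14.9000% + 0.2541 × 4.9608% = 12.3742%.
Change in WACC = 12.3742% − 10.9957% = 1.3785 pp.

+1.38 pp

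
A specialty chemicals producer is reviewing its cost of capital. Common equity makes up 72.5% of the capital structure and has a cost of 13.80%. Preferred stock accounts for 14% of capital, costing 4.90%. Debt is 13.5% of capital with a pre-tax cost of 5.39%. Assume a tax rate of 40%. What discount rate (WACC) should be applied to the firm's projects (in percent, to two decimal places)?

11.13%

After-tax cost of debt = 5.39% × (1 − 40%) = 3.2340%.
WACC = 0.725 × 13.8000% + 0.140 × 4.9000% + 0.135 × 3.2340% = 11.1276%.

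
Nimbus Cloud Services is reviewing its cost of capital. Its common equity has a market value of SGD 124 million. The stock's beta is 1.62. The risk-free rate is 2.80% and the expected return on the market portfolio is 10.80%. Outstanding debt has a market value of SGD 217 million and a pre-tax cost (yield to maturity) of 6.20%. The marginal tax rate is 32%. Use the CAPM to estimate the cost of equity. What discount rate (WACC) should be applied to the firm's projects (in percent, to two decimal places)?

8.41%

Market risk premium = 10.8% − 2.8% = 8.0%.
Cost of equity via CAPM: Re = 2.8% + 1.62 × 8.0% = 15.7600%.
Total capital V = 124 + 217 = 341.
Equity: weight = 124/341 = 0.3636; cost = 15.76%.
Debt: weight = 217/341 = 0.6364; after-tax cost = 6.2% × (1 − 32%) = 4.2160%.
WACC = 0.3636 × 15.7600% + 0.6364 × 4.2160% = 8.4138%.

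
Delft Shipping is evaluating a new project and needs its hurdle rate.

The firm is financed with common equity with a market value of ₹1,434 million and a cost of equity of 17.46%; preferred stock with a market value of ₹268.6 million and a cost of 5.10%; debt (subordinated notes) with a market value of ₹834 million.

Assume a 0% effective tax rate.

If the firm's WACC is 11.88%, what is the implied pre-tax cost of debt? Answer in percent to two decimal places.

4.47%

Total capital V = 1434 + 268.6 + 834 = 2536.6.
Equity weight = 1434/2536.6 = 0.5653.
Preferred weight = 268.6/2536.6 = 0.1059.
Subordinated notes weight = 834/2536.6 = 0.3288.
Equity contribution = 0.5653 × 17.46% = 9.8706%.
Preferred contribution = 0.1059 × 5.1% = 0.5400%.
Remaining for debt = 11.88% − 10.4106% = 1.4694%.
Rd × (1 − 0%) × 0.3288 = 1.4694%  ⇒  Rd = 4.4692%.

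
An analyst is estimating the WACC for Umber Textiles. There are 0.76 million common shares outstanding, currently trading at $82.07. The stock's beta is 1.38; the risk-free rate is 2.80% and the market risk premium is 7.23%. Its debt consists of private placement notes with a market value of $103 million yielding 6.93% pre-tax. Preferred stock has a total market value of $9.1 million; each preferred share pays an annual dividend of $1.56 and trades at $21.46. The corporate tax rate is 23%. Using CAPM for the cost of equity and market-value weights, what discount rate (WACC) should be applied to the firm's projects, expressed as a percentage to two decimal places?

8.10%

Cost of equity via CAPM: Re = 2.8% + 1.38 × 7.23% = 12.7774%.
Cost of preferred: Rp = 1.56 / 21.46 = 7.2693%.
Market value of equity E = 82.07 × 0.76m = 62.3732m.
Total capital V = 62.3732 + 9.1 + 103 = 174.4732.
Equity: weight = 62.3732/174.4732 = 0.3575; cost = 12.7774%.
Preferred: weight = 9.1/174.4732 = 0.0522; cost = 7.2693%.
Private placement notes: weight = 103/174.4732 = 0.5903; after-tax cost = 6.93% × (1 − 23%) = 5.3361%.
WACC = 0.3575 × 12.7774% + 0.0522 × 7.2693% + 0.5903 × 5.3361% = 8.0972%.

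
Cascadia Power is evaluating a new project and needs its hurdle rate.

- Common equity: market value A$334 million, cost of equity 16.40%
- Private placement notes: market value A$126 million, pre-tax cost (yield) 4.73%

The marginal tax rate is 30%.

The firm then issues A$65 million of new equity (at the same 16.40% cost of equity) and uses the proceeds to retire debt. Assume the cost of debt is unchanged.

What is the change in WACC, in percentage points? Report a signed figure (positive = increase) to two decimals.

Current WACC:
Total capital V = 334 + 126 = 460.
Equity: weight = 334/460 = 0.7261; cost = 16.4%.
Private placement notes: weight = 126/460 = 0.2739; after-tax cost = 4.73% × (1 − 30%) = 3.3110%.
WACC = 0.7261 × 16.4000% + 0.2739 × 3.3110% = 12.8148%.
After the change:
Total capital V = 399 + 61 = 460.
Equity: weight = 399/460 = 0.8674; cost = 16.4%.
Private placement notes: weight = 61/460 = 0.1326; after-tax cost = 4.73% × (1 − 30%) = 3.3110%.
WACC = 0.8674 × 16.4000% + 0.1326 × 3.3110% = 14.6643%.
Change in WACC = 14.6643% − 12.8148% = 1.8495 pp.

+1.85 pp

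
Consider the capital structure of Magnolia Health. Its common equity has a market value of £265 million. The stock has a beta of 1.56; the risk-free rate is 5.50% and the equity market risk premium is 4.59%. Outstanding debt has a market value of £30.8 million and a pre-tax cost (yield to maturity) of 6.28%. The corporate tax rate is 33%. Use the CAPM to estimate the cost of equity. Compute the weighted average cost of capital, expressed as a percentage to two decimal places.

11.78%

Cost of equity via CAPM: Re = 5.5% + 1.56 × 4.59% = 12.6604%.
Total capital V = 265 + 30.8 = 295.8.
Equity: weight = 265/295.8 = 0.8959; cost = 12.6604%.
Debt: weight = 30.8/295.8 = 0.1041; after-tax cost = 6.28% × (1 − 33%) = 4.2076%.
WACC = 0.8959 × 12.6604% + 0.1041 × 4.2076% = 11.7803%.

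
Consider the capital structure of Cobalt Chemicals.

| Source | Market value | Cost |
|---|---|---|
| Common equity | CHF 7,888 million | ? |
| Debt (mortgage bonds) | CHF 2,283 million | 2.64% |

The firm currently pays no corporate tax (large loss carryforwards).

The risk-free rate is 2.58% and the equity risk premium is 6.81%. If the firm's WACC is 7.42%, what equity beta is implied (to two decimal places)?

Total capital V = 7888 + 2283 = 10171.
Equity weight = 7888/10171 = 0.7755.
Mortgage bonds weight = 2283/10171 = 0.2245.
Debt contribution = 0.2245 × 2.64% × (1 − 0%) = 0.5926%.
Required equity contribution = 7.42% − 0.5926% = 6.8274%  ⇒  Re = 8.8035%.
CAPM: 8.8035% = 2.58% + β × 6.81%  ⇒  β = 0.9139.

0.91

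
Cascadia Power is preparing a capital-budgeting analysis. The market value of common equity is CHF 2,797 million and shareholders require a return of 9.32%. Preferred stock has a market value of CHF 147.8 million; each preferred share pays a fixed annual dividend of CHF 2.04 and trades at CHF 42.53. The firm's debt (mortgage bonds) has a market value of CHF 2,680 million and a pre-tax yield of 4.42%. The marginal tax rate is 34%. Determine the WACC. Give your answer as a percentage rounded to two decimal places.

Cost of preferred: Rp = 2.04 / 42.53 = 4.7966%.
Total capital V = 2797 + 147.8 + 2680 = 5624.8.
Equity: weight = 2797/5624.8 = 0.4973; cost = 9.32%.
Preferred: weight = 147.8/5624.8 = 0.0263; cost = 4.7966%.
Mortgage bonds: weight = 2680/5624.8 = 0.4765; after-tax cost = 4.42% × (1 − 34%) = 2.9172%.
WACC = 0.4973 × 9.3200% + 0.0263 × 4.7966% + 0.4765 × 2.9172% = 6.1505%.

6.15%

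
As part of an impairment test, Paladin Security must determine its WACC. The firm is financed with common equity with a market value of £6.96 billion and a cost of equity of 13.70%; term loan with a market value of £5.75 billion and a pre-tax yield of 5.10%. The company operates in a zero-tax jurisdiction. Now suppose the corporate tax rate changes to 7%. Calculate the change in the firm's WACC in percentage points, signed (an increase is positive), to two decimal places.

-0.16 pp

Current WACC:
Total capital V = 6.96 + 5.75 = 12.71.
Equity: weight = 6.96/12.71 = 0.5476; cost = 13.7%.
Term loan: weight = 5.75/12.71 = 0.4524; after-tax cost = 5.1% × (1 − 0%) = 5.1000%.
WACC = 0.5476 × 13.7000% + 0.4524 × 5.1000% = 9.8094%.
After the change:
Total capital V = 6.96 + 5.75 = 12.71.
Equity: weight = 6.96/12.71 = 0.5476; cost = 13.7%.
Term loan: weight = 5.75/12.71 = 0.4524; after-tax cost = 5.1% × (1 − 7%) = 4.7430%.
WACC = 0.5476 × 13.7000% + 0.4524 × 4.7430% = 9.6479%.
Change in WACC = 9.6479% − 9.8094% = -0.1615 pp.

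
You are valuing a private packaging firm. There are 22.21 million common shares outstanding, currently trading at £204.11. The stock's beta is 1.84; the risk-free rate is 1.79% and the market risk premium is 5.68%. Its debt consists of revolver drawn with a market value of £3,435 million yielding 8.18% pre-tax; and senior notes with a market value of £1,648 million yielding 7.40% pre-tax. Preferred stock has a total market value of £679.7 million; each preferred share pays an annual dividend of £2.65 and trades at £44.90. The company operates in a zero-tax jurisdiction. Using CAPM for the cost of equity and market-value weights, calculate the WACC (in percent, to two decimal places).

Cost of equity via CAPM: Re = 1.79% + 1.84 × 5.68% = 12.2412%.
Cost of preferred: Rp = 2.65 / 44.9 = 5.9020%.
Market value of equity E = 204.11 × 22.21m = 4533.2831m.
Total capital V = 4533.2831 + 679.7 + 3435 + 1648 = 10295.9831.
Equity: weight = 4533.2831/10295.9831 = 0.4403; cost = 12.2412%.
Preferred: weight = 679.7/10295.9831 = 0.0660; cost = 5.902%.
Revolver drawn: weight = 3435/10295.9831 = 0.3336; after-tax cost = 8.18% × (1 − 0%) = 8.1800%.
Senior notes: weight = 1648/10295.9831 = 0.1601; after-tax cost = 7.4% × (1 − 0%) = 7.4000%.
WACC = 0.4403 × 12.2412% + 0.0660 × 5.9020% + 0.3336 × 8.1800% + 0.1601 × 7.4000% = 9.6929%.

9.69%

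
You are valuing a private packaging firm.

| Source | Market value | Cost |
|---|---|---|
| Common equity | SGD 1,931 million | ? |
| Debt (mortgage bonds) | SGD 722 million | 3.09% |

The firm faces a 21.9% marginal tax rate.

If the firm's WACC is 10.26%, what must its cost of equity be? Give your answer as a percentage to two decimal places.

13.19%

Total capital V = 1931 + 722 = 2653.
Equity weight = 1931/2653 = 0.7279.
Mortgage bonds weight = 722/2653 = 0.2721.
Debt contribution = 0.2721 × 3.09% × (1 − 21.9%) = 0.6568%.
Required equity contribution = 10.26% − 0.6568% = 9.6032%.
Re = 9.6032% / 0.7279 = 13.1939%.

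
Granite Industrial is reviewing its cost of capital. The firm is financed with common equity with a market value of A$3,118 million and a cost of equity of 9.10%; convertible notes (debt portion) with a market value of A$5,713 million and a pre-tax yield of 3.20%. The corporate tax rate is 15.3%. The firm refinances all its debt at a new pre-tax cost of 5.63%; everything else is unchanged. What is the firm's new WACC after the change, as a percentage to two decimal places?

6.30%

After the change:
Total capital V = 3118 + 5713 = 8831.
Equity: weight = 3118/8831 = 0.3531; cost = 9.1%.
Convertible notes (debt portion): weight = 5713/8831 = 0.6469; after-tax cost = 5.63% × (1 − 15.3%) = 4.7686%.
WACC = 0.3531 × 9.1000% + 0.6469 × 4.7686% = 6.2979%.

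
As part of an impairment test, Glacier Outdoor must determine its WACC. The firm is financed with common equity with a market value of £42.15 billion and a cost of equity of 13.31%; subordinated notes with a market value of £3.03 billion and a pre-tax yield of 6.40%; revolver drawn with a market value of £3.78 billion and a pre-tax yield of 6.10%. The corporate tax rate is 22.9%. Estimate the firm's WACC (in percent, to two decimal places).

12.13%

Total capital V = 42.15 + 3.03 + 3.78 = 48.96.
Equity: weight = 42.15/48.96 = 0.8609; cost = 13.31%.
Subordinated notes: weight = 3.03/48.96 = 0.0619; after-tax cost = 6.4% × (1 − 22.9%) = 4.9344%.
Revolver drawn: weight = 3.78/48.96 = 0.0772; after-tax cost = 6.1% × (1 − 22.9%) = 4.7031%.
WACC = 0.8609 × 13.3100% + 0.0619 × 4.9344% + 0.0772 × 4.7031% = 12.1272%.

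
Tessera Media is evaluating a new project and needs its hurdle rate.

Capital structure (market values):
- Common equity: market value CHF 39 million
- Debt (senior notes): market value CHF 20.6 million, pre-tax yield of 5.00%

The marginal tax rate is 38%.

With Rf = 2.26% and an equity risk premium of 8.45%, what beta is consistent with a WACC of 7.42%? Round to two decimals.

Total capital V = 39 + 20.6 = 59.6.
Equity weight = 39/59.6 = 0.6544.
Senior notes weight = 20.6/59.6 = 0.3456.
Debt contribution = 0.3456 × 5% × (1 − 38%) = 1.0715%.
Required equity contribution = 7.42% − 1.0715% = 6.3485%  ⇒  Re = 9.7018%.
CAPM: 9.7018% = 2.26% + β × 8.45%  ⇒  β = 0.8807.

0.88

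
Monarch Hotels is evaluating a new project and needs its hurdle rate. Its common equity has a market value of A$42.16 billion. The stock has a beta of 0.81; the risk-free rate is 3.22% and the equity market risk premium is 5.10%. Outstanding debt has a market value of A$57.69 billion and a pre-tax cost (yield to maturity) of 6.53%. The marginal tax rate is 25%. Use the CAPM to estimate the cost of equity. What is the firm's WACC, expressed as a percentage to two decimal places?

Cost of equity via CAPM: Re = 3.22% + 0.81 × 5.1% = 7.3510%.
Total capital V = 42.16 + 57.69 = 99.85.
Equity: weight = 42.16/99.85 = 0.4222; cost = 7.351%.
Debt: weight = 57.69/99.85 = 0.5778; after-tax cost = 6.53% × (1 − 25%) = 4.8975%.
WACC = 0.4222 × 7.3510% + 0.5778 × 4.8975% = 5.9334%.

5.93%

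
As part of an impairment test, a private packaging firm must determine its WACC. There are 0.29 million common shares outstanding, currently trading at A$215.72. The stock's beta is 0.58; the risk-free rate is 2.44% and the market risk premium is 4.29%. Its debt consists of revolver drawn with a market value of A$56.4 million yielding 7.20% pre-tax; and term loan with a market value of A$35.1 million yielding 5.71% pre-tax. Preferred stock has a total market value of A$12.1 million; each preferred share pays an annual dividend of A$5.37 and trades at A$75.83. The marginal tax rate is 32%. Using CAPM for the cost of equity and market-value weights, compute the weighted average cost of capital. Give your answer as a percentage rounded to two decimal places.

Cost of equity via CAPM: Re = 2.44% + 0.58 × 4.29% = 4.9282%.
Cost of preferred: Rp = 5.37 / 75.83 = 7.0816%.
Market value of equity E = 215.72 × 0.29m = 62.5588m.
Total capital V = 62.5588 + 12.1 + 56.4 + 35.1 = 166.1588.
Equity: weight = 62.5588/166.1588 = 0.3765; cost = 4.9282%.
Preferred: weight = 12.1/166.1588 = 0.0728; cost = 7.0816%.
Revolver drawn: weight = 56.4/166.1588 = 0.3394; after-tax cost = 7.2% × (1 − 32%) = 4.8960%.
Term loan: weight = 35.1/166.1588 = 0.2112; after-tax cost = 5.71% × (1 − 32%) = 3.8828%.
WACC = 0.3765 × 4.9282% + 0.0728 × 7.0816% + 0.3394 × 4.8960% + 0.2112 × 3.8828% = 4.8533%.

4.85%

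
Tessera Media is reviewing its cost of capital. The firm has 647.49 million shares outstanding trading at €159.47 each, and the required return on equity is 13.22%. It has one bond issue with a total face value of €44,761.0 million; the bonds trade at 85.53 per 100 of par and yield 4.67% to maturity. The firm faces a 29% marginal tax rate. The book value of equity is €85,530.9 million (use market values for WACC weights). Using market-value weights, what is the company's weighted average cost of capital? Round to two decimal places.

10.54%

Market value of equity E = 159.47 × 647.49m = 103255.2303m. Market value of debt D = 44761m × 85.53/100 = 38284.0833m.
Total capital V = 103255.2303 + 38284.0833 = 141539.3136.
Equity: weight = 103255.2303/141539.3136 = 0.7295; cost = 13.22%.
Bonds outstanding: weight = 38284.0833/141539.3136 = 0.2705; after-tax cost = 4.67% × (1 − 29%) = 3.3157%.
WACC = 0.7295 × 13.2200% + 0.2705 × 3.3157% = 10.5410%.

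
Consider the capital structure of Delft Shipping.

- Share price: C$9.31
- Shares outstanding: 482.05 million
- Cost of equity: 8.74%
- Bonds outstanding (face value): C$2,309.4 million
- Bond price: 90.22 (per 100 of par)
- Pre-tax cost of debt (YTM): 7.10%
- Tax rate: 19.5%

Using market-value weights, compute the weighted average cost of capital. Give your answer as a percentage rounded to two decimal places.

Market value of equity E = 9.31 × 482.05m = 4487.8855m. Market value of debt D = 2309.4m × 90.22/100 = 2083.54068m.
Total capital V = 4487.8855 + 2083.54068 = 6571.42618.
Equity: weight = 4487.8855/6571.42618 = 0.6829; cost = 8.74%.
Bonds outstanding: weight = 2083.54068/6571.42618 = 0.3171; after-tax cost = 7.1% × (1 − 19.5%) = 5.7155%.
WACC = 0.6829 × 8.7400% + 0.3171 × 5.7155% = 7.7811%.

7.78%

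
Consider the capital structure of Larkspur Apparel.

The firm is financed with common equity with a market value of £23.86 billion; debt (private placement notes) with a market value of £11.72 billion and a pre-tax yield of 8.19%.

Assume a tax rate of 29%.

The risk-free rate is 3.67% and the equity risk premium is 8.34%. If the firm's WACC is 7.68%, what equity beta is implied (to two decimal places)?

0.59

Total capital V = 23.86 + 11.72 = 35.58.
Equity weight = 23.86/35.58 = 0.6706.
Private placement notes weight = 11.72/35.58 = 0.3294.
Debt contribution = 0.3294 × 8.19% × (1 − 29%) = 1.9154%.
Required equity contribution = 7.68% − 1.9154% = 5.7646%  ⇒  Re = 8.5961%.
CAPM: 8.5961% = 3.67% + β × 8.34%  ⇒  β = 0.5907.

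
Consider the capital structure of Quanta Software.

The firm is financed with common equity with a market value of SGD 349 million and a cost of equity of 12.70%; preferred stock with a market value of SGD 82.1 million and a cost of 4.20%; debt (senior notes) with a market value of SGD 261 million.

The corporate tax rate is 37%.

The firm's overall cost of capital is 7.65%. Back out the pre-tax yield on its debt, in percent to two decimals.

Total capital V = 349 + 82.1 + 261 = 692.1.
Equity weight = 349/692.1 = 0.5043.
Preferred weight = 82.1/692.1 = 0.1186.
Senior notes weight = 261/692.1 = 0.3771.
Equity contribution = 0.5043 × 12.7% = 6.4041%.
Preferred contribution = 0.1186 × 4.2% = 0.4982%.
Remaining for debt = 7.65% − 6.9024% = 0.7476%.
Rd × (1 − 37%) × 0.3771 = 0.7476%  ⇒  Rd = 3.1469%.

3.15%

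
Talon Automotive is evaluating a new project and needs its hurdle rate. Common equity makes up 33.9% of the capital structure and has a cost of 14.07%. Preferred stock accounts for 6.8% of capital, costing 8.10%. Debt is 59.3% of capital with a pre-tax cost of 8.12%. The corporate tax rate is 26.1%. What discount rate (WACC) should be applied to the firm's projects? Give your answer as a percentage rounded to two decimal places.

8.88%

After-tax cost of debt = 8.12% × (1 − 26.1%) = 6.0007%.
WACC = 0.339 × 14.0700% + 0.068 × 8.1000% + 0.593 × 6.0007% = 8.8789%.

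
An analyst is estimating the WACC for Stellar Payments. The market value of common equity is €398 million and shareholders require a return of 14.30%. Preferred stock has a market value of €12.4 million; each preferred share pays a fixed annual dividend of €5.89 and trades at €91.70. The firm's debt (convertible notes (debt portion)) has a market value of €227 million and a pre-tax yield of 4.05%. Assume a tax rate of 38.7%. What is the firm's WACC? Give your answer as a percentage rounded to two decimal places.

Cost of preferred: Rp = 5.89 / 91.7 = 6.4231%.
Total capital V = 398 + 12.4 + 227 = 637.4.
Equity: weight = 398/637.4 = 0.6244; cost = 14.3%.
Preferred: weight = 12.4/637.4 = 0.0195; cost = 6.4231%.
Convertible notes (debt portion): weight = 227/637.4 = 0.3561; after-tax cost = 4.05% × (1 − 38.7%) = 2.4827%.
WACC = 0.6244 × 14.3000% + 0.0195 × 6.4231% + 0.3561 × 2.4827% = 9.9382%.

9.94%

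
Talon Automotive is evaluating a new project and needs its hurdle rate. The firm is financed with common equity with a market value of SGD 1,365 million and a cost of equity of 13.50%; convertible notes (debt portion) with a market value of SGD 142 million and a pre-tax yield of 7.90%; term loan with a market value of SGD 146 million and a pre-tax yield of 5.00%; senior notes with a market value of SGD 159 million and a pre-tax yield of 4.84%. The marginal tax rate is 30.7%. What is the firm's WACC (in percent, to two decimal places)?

Total capital V = 1365 + 142 + 146 + 159 = 1812.
Equity: weight = 1365/1812 = 0.7533; cost = 13.5%.
Convertible notes (debt portion): weight = 142/1812 = 0.0784; after-tax cost = 7.9% × (1 − 30.7%) = 5.4747%.
Term loan: weight = 146/1812 = 0.0806; after-tax cost = 5% × (1 − 30.7%) = 3.4650%.
Senior notes: weight = 159/1812 = 0.0877; after-tax cost = 4.84% × (1 − 30.7%) = 3.3541%.
WACC = 0.7533 × 13.5000% + 0.0784 × 5.4747% + 0.0806 × 3.4650% + 0.0877 × 3.3541% = 11.1722%.

11.17%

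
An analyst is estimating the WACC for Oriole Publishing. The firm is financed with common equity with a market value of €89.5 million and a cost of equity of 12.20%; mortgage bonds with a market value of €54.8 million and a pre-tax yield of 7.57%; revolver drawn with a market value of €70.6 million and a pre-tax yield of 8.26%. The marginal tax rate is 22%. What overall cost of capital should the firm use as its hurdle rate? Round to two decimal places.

8.70%

Total capital V = 89.5 + 54.8 + 70.6 = 214.9.
Equity: weight = 89.5/214.9 = 0.4165; cost = 12.2%.
Mortgage bonds: weight = 54.8/214.9 = 0.2550; after-tax cost = 7.57% × (1 − 22%) = 5.9046%.
Revolver drawn: weight = 70.6/214.9 = 0.3285; after-tax cost = 8.26% × (1 − 22%) = 6.4428%.
WACC = 0.4165 × 12.2000% + 0.2550 × 5.9046% + 0.3285 × 6.4428% = 8.7033%.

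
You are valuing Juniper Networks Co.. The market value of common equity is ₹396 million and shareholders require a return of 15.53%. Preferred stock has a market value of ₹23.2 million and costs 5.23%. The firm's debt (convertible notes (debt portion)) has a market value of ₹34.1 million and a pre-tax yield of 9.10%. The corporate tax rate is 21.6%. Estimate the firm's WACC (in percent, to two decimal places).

14.37%

Total capital V = 396 + 23.2 + 34.1 = 453.3.
Equity: weight = 396/453.3 = 0.8736; cost = 15.53%.
Preferred: weight = 23.2/453.3 = 0.0512; cost = 5.23%.
Convertible notes (debt portion): weight = 34.1/453.3 = 0.0752; after-tax cost = 9.1% × (1 − 21.6%) = 7.1344%.
WACC = 0.8736 × 15.5300% + 0.0512 × 5.2300% + 0.0752 × 7.1344% = 14.3713%.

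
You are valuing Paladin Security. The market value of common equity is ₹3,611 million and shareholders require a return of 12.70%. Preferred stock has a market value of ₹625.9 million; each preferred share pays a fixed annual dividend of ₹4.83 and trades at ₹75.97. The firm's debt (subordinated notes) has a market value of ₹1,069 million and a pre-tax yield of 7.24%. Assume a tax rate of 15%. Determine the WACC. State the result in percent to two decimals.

10.63%

Cost of preferred: Rp = 4.83 / 75.97 = 6.3578%.
Total capital V = 3611 + 625.9 + 1069 = 5305.9.
Equity: weight = 3611/5305.9 = 0.6806; cost = 12.7%.
Preferred: weight = 625.9/5305.9 = 0.1180; cost = 6.3578%.
Subordinated notes: weight = 1069/5305.9 = 0.2015; after-tax cost = 7.24% × (1 − 15%) = 6.1540%.
WACC = 0.6806 × 12.7000% + 0.1180 × 6.3578% + 0.2015 × 6.1540% = 10.6330%.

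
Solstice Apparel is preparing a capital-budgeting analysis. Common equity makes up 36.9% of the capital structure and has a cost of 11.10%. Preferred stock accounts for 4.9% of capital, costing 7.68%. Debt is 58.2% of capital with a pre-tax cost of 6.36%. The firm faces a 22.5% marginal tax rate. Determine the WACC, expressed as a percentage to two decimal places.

7.34%

After-tax cost of debt = 6.36% × (1 − 22.5%) = 4.9290%.
WACC = 0.369 × 11.1000% + 0.049 × 7.6800% + 0.582 × 4.9290% = 7.3409%.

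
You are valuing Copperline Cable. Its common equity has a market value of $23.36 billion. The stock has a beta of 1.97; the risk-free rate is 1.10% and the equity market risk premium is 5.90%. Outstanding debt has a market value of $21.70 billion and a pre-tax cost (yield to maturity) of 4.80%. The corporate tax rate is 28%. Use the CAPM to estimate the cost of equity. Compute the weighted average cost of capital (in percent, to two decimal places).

8.26%

Cost of equity via CAPM: Re = 1.1% + 1.97 × 5.9% = 12.7230%.
Total capital V = 23.36 + 21.7 = 45.06.
Equity: weight = 23.36/45.06 = 0.5184; cost = 12.723%.
Debt: weight = 21.7/45.06 = 0.4816; after-tax cost = 4.8% × (1 − 28%) = 3.4560%.
WACC = 0.5184 × 12.7230% + 0.4816 × 3.4560% = 8.2602%.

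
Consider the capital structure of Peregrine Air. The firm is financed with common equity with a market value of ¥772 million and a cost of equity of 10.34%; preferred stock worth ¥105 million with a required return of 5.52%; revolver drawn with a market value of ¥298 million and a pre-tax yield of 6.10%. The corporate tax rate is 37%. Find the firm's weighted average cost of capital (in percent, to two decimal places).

8.26%

Total capital V = 772 + 105 + 298 = 1175.
Equity: weight = 772/1175 = 0.6570; cost = 10.34%.
Preferred: weight = 105/1175 = 0.0894; cost = 5.52%.
Revolver drawn: weight = 298/1175 = 0.2536; after-tax cost = 6.1% × (1 − 37%) = 3.8430%.
WACC = 0.6570 × 10.3400% + 0.0894 × 5.5200% + 0.2536 × 3.8430% = 8.2615%.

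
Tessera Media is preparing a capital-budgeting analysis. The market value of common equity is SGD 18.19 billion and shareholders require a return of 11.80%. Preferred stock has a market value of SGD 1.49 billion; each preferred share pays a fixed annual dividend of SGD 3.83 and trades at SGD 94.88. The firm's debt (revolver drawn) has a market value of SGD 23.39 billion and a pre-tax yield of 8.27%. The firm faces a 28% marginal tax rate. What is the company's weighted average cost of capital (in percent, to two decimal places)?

Cost of preferred: Rp = 3.83 / 94.88 = 4.0367%.
Total capital V = 18.19 + 1.49 + 23.39 = 43.07.
Equity: weight = 18.19/43.07 = 0.4223; cost = 11.8%.
Preferred: weight = 1.49/43.07 = 0.0346; cost = 4.0367%.
Revolver drawn: weight = 23.39/43.07 = 0.5431; after-tax cost = 8.27% × (1 − 28%) = 5.9544%.
WACC = 0.4223 × 11.8000% + 0.0346 × 4.0367% + 0.5431 × 5.9544% = 8.3569%.

8.36%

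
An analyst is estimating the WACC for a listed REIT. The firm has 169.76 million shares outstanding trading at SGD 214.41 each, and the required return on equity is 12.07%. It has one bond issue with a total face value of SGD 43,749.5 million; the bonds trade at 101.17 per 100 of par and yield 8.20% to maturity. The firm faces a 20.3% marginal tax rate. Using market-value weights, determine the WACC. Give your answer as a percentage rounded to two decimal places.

Market value of equity E = 214.41 × 169.76m = 36398.2416m. Market value of debt D = 43749.5m × 101.17/100 = 44261.36915m.
Total capital V = 36398.2416 + 44261.36915 = 80659.61075.
Equity: weight = 36398.2416/80659.61075 = 0.4513; cost = 12.07%.
Bonds outstanding: weight = 44261.36915/80659.61075 = 0.5487; after-tax cost = 8.2% × (1 − 20.3%) = 6.5354%.
WACC = 0.4513 × 12.0700% + 0.5487 × 6.5354% = 9.0329%.

9.03%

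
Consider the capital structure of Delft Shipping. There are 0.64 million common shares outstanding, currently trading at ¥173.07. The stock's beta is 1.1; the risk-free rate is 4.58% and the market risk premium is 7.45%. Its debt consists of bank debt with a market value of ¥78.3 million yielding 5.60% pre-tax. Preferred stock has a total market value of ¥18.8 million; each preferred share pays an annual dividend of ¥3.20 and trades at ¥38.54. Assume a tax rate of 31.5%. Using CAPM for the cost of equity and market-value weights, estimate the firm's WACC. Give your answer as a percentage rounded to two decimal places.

Cost of equity via CAPM: Re = 4.58% + 1.1 × 7.45% = 12.7750%.
Cost of preferred: Rp = 3.2 / 38.54 = 8.3031%.
Market value of equity E = 173.07 × 0.64m = 110.7648m.
Total capital V = 110.7648 + 18.8 + 78.3 = 207.8648.
Equity: weight = 110.7648/207.8648 = 0.5329; cost = 12.775%.
Preferred: weight = 18.8/207.8648 = 0.0904; cost = 8.3031%.
Bank debt: weight = 78.3/207.8648 = 0.3767; after-tax cost = 5.6% × (1 − 31.5%) = 3.8360%.
WACC = 0.5329 × 12.7750% + 0.0904 × 8.3031% + 0.3767 × 3.8360% = 9.0033%.

9.00%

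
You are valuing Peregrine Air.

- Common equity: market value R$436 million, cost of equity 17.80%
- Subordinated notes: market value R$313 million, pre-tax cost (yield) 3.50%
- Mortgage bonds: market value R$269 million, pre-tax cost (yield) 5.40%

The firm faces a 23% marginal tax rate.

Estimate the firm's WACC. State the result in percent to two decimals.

Total capital V = 436 + 313 + 269 = 1018.
Equity: weight = 436/1018 = 0.4283; cost = 17.8%.
Subordinated notes: weight = 313/1018 = 0.3075; after-tax cost = 3.5% × (1 − 23%) = 2.6950%.
Mortgage bonds: weight = 269/1018 = 0.2642; after-tax cost = 5.4% × (1 − 23%) = 4.1580%.
WACC = 0.4283 × 17.8000% + 0.3075 × 2.6950% + 0.2642 × 4.1580% = 9.5509%.

9.55%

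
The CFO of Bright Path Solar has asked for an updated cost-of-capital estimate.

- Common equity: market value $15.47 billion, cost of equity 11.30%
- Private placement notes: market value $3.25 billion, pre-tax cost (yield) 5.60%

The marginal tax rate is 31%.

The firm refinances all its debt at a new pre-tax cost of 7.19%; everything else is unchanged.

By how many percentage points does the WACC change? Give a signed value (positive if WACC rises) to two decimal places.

Current WACC:
Total capital V = 15.47 + 3.25 = 18.72.
Equity: weight = 15.47/18.72 = 0.8264; cost = 11.3%.
Private placement notes: weight = 3.25/18.72 = 0.1736; after-tax cost = 5.6% × (1 − 31%) = 3.8640%.
WACC = 0.8264 × 11.3000% + 0.1736 × 3.8640% = 10.0090%.
After the change:
Total capital V = 15.47 + 3.25 = 18.72.
Equity: weight = 15.47/18.72 = 0.8264; cost = 11.3%.
Private placement notes: weight = 3.25/18.72 = 0.1736; after-tax cost = 7.19% × (1 − 31%) = 4.9611%.
WACC = 0.8264 × 11.3000% + 0.1736 × 4.9611% = 10.1995%.
Change in WACC = 10.1995% − 10.0090% = 0.1905 pp.

+0.19 pp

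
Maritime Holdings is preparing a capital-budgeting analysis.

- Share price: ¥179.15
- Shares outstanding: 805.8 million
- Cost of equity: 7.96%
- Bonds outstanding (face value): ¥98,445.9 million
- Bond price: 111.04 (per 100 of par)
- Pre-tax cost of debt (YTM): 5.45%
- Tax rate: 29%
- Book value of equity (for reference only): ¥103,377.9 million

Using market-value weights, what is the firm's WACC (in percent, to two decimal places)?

Market value of equity E = 179.15 × 805.8m = 144359.07m. Market value of debt D = 98445.9m × 111.04/100 = 109314.32736m.
Total capital V = 144359.07 + 109314.32736 = 253673.39736.
Equity: weight = 144359.07/253673.39736 = 0.5691; cost = 7.96%.
Bonds outstanding: weight = 109314.32736/253673.39736 = 0.4309; after-tax cost = 5.45% × (1 − 29%) = 3.8695%.
WACC = 0.5691 × 7.9600% + 0.4309 × 3.8695% = 6.1973%.

6.20%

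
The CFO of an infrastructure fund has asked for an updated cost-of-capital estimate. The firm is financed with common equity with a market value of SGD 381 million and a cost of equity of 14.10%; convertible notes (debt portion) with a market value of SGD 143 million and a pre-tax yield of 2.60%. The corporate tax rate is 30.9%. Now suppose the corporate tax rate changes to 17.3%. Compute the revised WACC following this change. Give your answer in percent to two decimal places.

10.84%

After the change:
Total capital V = 381 + 143 = 524.
Equity: weight = 381/524 = 0.7271; cost = 14.1%.
Convertible notes (debt portion): weight = 143/524 = 0.2729; after-tax cost = 2.6% × (1 − 17.3%) = 2.1502%.
WACC = 0.7271 × 14.1000% + 0.2729 × 2.1502% = 10.8389%.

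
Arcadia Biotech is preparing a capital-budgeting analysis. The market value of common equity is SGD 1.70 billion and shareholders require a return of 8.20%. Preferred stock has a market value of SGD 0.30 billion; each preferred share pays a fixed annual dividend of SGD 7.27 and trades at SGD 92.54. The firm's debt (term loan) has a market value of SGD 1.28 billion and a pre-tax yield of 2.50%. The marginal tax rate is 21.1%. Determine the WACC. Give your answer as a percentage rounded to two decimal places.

5.74%

Cost of preferred: Rp = 7.27 / 92.54 = 7.8561%.
Total capital V = 1.7 + 0.3 + 1.28 = 3.28.
Equity: weight = 1.7/3.28 = 0.5183; cost = 8.2%.
Preferred: weight = 0.3/3.28 = 0.0915; cost = 7.8561%.
Term loan: weight = 1.28/3.28 = 0.3902; after-tax cost = 2.5% × (1 − 21.1%) = 1.9725%.
WACC = 0.5183 × 8.2000% + 0.0915 × 7.8561% + 0.3902 × 1.9725% = 5.7383%.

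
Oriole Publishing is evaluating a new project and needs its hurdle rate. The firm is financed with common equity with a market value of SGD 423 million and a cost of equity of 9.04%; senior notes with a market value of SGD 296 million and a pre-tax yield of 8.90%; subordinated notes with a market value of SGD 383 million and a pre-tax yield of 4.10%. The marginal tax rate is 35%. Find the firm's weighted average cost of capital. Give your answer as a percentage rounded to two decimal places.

Total capital V = 423 + 296 + 383 = 1102.
Equity: weight = 423/1102 = 0.3838; cost = 9.04%.
Senior notes: weight = 296/1102 = 0.2686; after-tax cost = 8.9% × (1 − 35%) = 5.7850%.
Subordinated notes: weight = 383/1102 = 0.3475; after-tax cost = 4.1% × (1 − 35%) = 2.6650%.
WACC = 0.3838 × 9.0400% + 0.2686 × 5.7850% + 0.3475 × 2.6650% = 5.9501%.

5.95%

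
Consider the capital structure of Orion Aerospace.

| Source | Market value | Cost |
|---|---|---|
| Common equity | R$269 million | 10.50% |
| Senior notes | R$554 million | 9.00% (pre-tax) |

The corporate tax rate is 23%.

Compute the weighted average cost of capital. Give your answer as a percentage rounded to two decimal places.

Total capital V = 269 + 554 = 823.
Equity: weight = 269/823 = 0.3269; cost = 10.5%.
Senior notes: weight = 554/823 = 0.6731; after-tax cost = 9% × (1 − 23%) = 6.9300%.
WACC = 0.3269 × 10.5000% + 0.6731 × 6.9300% = 8.0969%.

8.10%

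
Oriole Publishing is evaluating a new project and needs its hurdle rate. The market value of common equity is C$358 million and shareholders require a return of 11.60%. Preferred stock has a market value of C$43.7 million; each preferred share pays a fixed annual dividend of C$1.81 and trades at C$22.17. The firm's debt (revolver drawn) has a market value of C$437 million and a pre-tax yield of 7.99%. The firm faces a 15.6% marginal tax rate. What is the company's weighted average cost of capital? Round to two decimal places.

8.89%

Cost of preferred: Rp = 1.81 / 22.17 = 8.1642%.
Total capital V = 358 + 43.7 + 437 = 838.7.
Equity: weight = 358/838.7 = 0.4269; cost = 11.6%.
Preferred: weight = 43.7/838.7 = 0.0521; cost = 8.1642%.
Revolver drawn: weight = 437/838.7 = 0.5210; after-tax cost = 7.99% × (1 − 15.6%) = 6.7436%.
WACC = 0.4269 × 11.6000% + 0.0521 × 8.1642% + 0.5210 × 6.7436% = 8.8906%.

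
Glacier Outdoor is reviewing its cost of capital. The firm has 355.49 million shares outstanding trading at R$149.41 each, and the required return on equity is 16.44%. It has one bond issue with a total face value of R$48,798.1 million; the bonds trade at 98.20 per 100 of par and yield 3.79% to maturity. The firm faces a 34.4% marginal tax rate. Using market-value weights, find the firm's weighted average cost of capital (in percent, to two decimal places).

9.82%

Market value of equity E = 149.41 × 355.49m = 53113.7609m. Market value of debt D = 48798.1m × 98.2/100 = 47919.7342m.
Total capital V = 53113.7609 + 47919.7342 = 101033.4951.
Equity: weight = 53113.7609/101033.4951 = 0.5257; cost = 16.44%.
Bonds outstanding: weight = 47919.7342/101033.4951 = 0.4743; after-tax cost = 3.79% × (1 − 34.4%) = 2.4862%.
WACC = 0.5257 × 16.4400% + 0.4743 × 2.4862% = 9.8218%.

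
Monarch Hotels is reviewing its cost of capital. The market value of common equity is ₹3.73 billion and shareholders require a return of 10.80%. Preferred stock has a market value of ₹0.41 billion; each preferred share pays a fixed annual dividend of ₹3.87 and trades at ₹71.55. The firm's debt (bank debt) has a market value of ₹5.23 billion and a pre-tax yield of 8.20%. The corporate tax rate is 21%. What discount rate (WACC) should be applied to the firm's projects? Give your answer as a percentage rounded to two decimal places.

Cost of preferred: Rp = 3.87 / 71.55 = 5.4088%.
Total capital V = 3.73 + 0.41 + 5.23 = 9.37.
Equity: weight = 3.73/9.37 = 0.3981; cost = 10.8%.
Preferred: weight = 0.41/9.37 = 0.0438; cost = 5.4088%.
Bank debt: weight = 5.23/9.37 = 0.5582; after-tax cost = 8.2% × (1 − 21%) = 6.4780%.
WACC = 0.3981 × 10.8000% + 0.0438 × 5.4088% + 0.5582 × 6.4780% = 8.1517%.

8.15%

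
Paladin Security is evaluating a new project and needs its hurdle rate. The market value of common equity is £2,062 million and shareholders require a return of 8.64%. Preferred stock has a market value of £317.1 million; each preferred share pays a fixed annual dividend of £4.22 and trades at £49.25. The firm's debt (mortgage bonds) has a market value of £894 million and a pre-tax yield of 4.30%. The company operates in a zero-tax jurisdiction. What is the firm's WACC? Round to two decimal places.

Cost of preferred: Rp = 4.22 / 49.25 = 8.5685%.
Total capital V = 2062 + 317.1 + 894 = 3273.1.
Equity: weight = 2062/3273.1 = 0.6300; cost = 8.64%.
Preferred: weight = 317.1/3273.1 = 0.0969; cost = 8.5685%.
Mortgage bonds: weight = 894/3273.1 = 0.2731; after-tax cost = 4.3% × (1 − 0%) = 4.3000%.
WACC = 0.6300 × 8.6400% + 0.0969 × 8.5685% + 0.2731 × 4.3000% = 7.4477%.

7.45%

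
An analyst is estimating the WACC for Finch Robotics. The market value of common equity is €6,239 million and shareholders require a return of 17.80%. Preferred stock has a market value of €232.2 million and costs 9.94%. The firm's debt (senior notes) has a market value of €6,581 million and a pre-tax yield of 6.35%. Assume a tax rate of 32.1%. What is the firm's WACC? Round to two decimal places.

Total capital V = 6239 + 232.2 + 6581 = 13052.2.
Equity: weight = 6239/13052.2 = 0.4780; cost = 17.8%.
Preferred: weight = 232.2/13052.2 = 0.0178; cost = 9.94%.
Senior notes: weight = 6581/13052.2 = 0.5042; after-tax cost = 6.35% × (1 − 32.1%) = 4.3117%.
WACC = 0.4780 × 17.8000% + 0.0178 × 9.9400% + 0.5042 × 4.3117% = 10.8593%.

10.86%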